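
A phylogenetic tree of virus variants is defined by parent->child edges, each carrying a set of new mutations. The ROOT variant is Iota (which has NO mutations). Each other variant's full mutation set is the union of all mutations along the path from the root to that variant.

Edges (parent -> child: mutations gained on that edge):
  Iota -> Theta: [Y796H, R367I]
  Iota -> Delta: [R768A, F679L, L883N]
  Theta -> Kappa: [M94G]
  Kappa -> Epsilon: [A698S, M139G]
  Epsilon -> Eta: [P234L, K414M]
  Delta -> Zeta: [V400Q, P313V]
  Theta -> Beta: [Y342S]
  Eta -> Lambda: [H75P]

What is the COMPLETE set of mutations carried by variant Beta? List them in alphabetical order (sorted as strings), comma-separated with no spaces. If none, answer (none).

At Iota: gained [] -> total []
At Theta: gained ['Y796H', 'R367I'] -> total ['R367I', 'Y796H']
At Beta: gained ['Y342S'] -> total ['R367I', 'Y342S', 'Y796H']

Answer: R367I,Y342S,Y796H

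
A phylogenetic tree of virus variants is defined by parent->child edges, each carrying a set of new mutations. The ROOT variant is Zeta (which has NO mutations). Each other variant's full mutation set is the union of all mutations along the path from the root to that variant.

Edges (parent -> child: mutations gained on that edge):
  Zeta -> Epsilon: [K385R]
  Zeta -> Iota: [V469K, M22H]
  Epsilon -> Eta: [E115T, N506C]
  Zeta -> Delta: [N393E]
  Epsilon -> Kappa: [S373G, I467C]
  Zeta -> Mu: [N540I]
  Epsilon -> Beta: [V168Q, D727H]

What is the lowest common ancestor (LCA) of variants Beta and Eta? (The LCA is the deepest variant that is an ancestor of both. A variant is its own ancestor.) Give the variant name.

Path from root to Beta: Zeta -> Epsilon -> Beta
  ancestors of Beta: {Zeta, Epsilon, Beta}
Path from root to Eta: Zeta -> Epsilon -> Eta
  ancestors of Eta: {Zeta, Epsilon, Eta}
Common ancestors: {Zeta, Epsilon}
Walk up from Eta: Eta (not in ancestors of Beta), Epsilon (in ancestors of Beta), Zeta (in ancestors of Beta)
Deepest common ancestor (LCA) = Epsilon

Answer: Epsilon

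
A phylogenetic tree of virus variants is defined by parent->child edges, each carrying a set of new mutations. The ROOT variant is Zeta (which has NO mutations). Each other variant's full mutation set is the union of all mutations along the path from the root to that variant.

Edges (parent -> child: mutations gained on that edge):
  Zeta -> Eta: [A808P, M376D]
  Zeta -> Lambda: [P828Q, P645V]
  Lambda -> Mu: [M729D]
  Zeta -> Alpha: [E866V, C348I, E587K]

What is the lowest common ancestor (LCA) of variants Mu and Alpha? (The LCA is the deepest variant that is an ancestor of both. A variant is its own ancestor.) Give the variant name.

Path from root to Mu: Zeta -> Lambda -> Mu
  ancestors of Mu: {Zeta, Lambda, Mu}
Path from root to Alpha: Zeta -> Alpha
  ancestors of Alpha: {Zeta, Alpha}
Common ancestors: {Zeta}
Walk up from Alpha: Alpha (not in ancestors of Mu), Zeta (in ancestors of Mu)
Deepest common ancestor (LCA) = Zeta

Answer: Zeta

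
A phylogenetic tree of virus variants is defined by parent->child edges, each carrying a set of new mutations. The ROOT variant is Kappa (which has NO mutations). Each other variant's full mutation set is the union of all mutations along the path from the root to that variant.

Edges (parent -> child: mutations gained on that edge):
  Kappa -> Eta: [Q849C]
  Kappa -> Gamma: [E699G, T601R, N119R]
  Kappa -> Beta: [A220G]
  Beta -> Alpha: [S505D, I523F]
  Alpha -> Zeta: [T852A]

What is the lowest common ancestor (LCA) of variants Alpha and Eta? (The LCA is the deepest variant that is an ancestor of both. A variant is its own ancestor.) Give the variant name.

Answer: Kappa

Derivation:
Path from root to Alpha: Kappa -> Beta -> Alpha
  ancestors of Alpha: {Kappa, Beta, Alpha}
Path from root to Eta: Kappa -> Eta
  ancestors of Eta: {Kappa, Eta}
Common ancestors: {Kappa}
Walk up from Eta: Eta (not in ancestors of Alpha), Kappa (in ancestors of Alpha)
Deepest common ancestor (LCA) = Kappa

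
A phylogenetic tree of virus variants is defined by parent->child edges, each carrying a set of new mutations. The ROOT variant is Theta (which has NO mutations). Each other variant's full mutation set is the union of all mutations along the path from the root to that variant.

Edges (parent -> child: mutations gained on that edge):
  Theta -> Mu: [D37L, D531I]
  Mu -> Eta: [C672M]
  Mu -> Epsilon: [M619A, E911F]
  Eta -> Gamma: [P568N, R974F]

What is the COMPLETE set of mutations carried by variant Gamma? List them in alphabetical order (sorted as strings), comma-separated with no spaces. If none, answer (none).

Answer: C672M,D37L,D531I,P568N,R974F

Derivation:
At Theta: gained [] -> total []
At Mu: gained ['D37L', 'D531I'] -> total ['D37L', 'D531I']
At Eta: gained ['C672M'] -> total ['C672M', 'D37L', 'D531I']
At Gamma: gained ['P568N', 'R974F'] -> total ['C672M', 'D37L', 'D531I', 'P568N', 'R974F']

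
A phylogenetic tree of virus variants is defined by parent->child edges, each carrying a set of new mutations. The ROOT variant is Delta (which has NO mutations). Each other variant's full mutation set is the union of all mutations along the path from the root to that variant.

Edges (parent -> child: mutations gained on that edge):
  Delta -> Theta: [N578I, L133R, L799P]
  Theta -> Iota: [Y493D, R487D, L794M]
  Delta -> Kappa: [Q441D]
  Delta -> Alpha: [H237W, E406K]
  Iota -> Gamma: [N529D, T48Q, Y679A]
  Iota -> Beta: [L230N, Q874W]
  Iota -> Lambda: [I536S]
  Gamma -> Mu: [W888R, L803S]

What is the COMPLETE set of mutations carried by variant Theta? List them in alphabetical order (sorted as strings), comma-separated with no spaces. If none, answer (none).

At Delta: gained [] -> total []
At Theta: gained ['N578I', 'L133R', 'L799P'] -> total ['L133R', 'L799P', 'N578I']

Answer: L133R,L799P,N578I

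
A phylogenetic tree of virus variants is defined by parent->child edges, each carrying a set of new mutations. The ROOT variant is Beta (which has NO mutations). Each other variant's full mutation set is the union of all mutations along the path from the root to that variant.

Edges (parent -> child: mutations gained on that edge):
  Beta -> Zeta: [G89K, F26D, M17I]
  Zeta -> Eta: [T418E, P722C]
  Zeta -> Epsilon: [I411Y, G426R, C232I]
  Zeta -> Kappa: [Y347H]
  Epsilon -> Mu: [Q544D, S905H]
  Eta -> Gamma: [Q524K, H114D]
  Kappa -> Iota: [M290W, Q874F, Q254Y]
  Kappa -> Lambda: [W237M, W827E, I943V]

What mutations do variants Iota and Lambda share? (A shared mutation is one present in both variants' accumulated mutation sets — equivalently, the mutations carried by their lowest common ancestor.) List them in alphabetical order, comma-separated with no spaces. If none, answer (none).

Accumulating mutations along path to Iota:
  At Beta: gained [] -> total []
  At Zeta: gained ['G89K', 'F26D', 'M17I'] -> total ['F26D', 'G89K', 'M17I']
  At Kappa: gained ['Y347H'] -> total ['F26D', 'G89K', 'M17I', 'Y347H']
  At Iota: gained ['M290W', 'Q874F', 'Q254Y'] -> total ['F26D', 'G89K', 'M17I', 'M290W', 'Q254Y', 'Q874F', 'Y347H']
Mutations(Iota) = ['F26D', 'G89K', 'M17I', 'M290W', 'Q254Y', 'Q874F', 'Y347H']
Accumulating mutations along path to Lambda:
  At Beta: gained [] -> total []
  At Zeta: gained ['G89K', 'F26D', 'M17I'] -> total ['F26D', 'G89K', 'M17I']
  At Kappa: gained ['Y347H'] -> total ['F26D', 'G89K', 'M17I', 'Y347H']
  At Lambda: gained ['W237M', 'W827E', 'I943V'] -> total ['F26D', 'G89K', 'I943V', 'M17I', 'W237M', 'W827E', 'Y347H']
Mutations(Lambda) = ['F26D', 'G89K', 'I943V', 'M17I', 'W237M', 'W827E', 'Y347H']
Intersection: ['F26D', 'G89K', 'M17I', 'M290W', 'Q254Y', 'Q874F', 'Y347H'] ∩ ['F26D', 'G89K', 'I943V', 'M17I', 'W237M', 'W827E', 'Y347H'] = ['F26D', 'G89K', 'M17I', 'Y347H']

Answer: F26D,G89K,M17I,Y347H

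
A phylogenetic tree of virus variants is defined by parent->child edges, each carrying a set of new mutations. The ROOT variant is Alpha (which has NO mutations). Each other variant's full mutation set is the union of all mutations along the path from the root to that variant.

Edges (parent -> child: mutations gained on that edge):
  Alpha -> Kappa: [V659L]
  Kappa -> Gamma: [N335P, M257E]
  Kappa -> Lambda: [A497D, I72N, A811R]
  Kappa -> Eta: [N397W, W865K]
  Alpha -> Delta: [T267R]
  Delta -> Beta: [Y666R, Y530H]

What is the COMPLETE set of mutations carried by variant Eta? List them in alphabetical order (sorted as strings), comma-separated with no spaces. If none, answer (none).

At Alpha: gained [] -> total []
At Kappa: gained ['V659L'] -> total ['V659L']
At Eta: gained ['N397W', 'W865K'] -> total ['N397W', 'V659L', 'W865K']

Answer: N397W,V659L,W865K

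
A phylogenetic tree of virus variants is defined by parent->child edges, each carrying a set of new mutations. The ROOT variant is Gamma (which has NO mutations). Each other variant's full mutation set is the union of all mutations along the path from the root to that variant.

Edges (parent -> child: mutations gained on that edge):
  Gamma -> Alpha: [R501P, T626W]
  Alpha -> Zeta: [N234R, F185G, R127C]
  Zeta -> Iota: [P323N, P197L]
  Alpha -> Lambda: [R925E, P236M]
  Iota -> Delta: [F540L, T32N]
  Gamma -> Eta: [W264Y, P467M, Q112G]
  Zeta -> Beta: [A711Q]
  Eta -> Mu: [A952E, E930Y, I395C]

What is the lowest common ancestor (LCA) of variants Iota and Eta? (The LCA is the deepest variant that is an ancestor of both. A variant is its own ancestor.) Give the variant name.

Path from root to Iota: Gamma -> Alpha -> Zeta -> Iota
  ancestors of Iota: {Gamma, Alpha, Zeta, Iota}
Path from root to Eta: Gamma -> Eta
  ancestors of Eta: {Gamma, Eta}
Common ancestors: {Gamma}
Walk up from Eta: Eta (not in ancestors of Iota), Gamma (in ancestors of Iota)
Deepest common ancestor (LCA) = Gamma

Answer: Gamma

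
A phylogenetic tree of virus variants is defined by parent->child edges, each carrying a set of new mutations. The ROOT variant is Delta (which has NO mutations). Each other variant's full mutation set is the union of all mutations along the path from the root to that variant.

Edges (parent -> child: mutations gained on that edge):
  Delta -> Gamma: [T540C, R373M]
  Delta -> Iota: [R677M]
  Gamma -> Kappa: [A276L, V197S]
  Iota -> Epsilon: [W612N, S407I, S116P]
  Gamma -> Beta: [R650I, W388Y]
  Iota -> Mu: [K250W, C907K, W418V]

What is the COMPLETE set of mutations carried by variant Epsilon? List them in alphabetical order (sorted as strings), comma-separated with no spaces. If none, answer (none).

Answer: R677M,S116P,S407I,W612N

Derivation:
At Delta: gained [] -> total []
At Iota: gained ['R677M'] -> total ['R677M']
At Epsilon: gained ['W612N', 'S407I', 'S116P'] -> total ['R677M', 'S116P', 'S407I', 'W612N']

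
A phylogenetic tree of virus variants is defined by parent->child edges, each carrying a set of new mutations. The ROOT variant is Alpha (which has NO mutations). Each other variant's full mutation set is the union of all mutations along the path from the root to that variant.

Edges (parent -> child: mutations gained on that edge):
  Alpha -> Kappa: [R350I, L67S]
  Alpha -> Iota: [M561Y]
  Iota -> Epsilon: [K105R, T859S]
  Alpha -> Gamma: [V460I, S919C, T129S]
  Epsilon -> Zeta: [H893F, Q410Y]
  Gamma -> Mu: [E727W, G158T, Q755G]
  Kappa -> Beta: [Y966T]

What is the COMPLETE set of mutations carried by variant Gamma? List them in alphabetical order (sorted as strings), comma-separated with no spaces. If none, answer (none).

At Alpha: gained [] -> total []
At Gamma: gained ['V460I', 'S919C', 'T129S'] -> total ['S919C', 'T129S', 'V460I']

Answer: S919C,T129S,V460I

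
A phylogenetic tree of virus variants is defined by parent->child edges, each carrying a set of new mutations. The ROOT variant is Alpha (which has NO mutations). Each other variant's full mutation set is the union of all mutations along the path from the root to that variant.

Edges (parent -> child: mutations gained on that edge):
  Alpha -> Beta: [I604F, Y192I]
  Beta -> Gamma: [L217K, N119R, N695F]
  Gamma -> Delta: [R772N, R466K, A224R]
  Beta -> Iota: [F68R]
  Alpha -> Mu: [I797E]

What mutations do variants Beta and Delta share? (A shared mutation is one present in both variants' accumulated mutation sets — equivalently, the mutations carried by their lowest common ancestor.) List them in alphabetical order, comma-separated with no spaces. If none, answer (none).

Answer: I604F,Y192I

Derivation:
Accumulating mutations along path to Beta:
  At Alpha: gained [] -> total []
  At Beta: gained ['I604F', 'Y192I'] -> total ['I604F', 'Y192I']
Mutations(Beta) = ['I604F', 'Y192I']
Accumulating mutations along path to Delta:
  At Alpha: gained [] -> total []
  At Beta: gained ['I604F', 'Y192I'] -> total ['I604F', 'Y192I']
  At Gamma: gained ['L217K', 'N119R', 'N695F'] -> total ['I604F', 'L217K', 'N119R', 'N695F', 'Y192I']
  At Delta: gained ['R772N', 'R466K', 'A224R'] -> total ['A224R', 'I604F', 'L217K', 'N119R', 'N695F', 'R466K', 'R772N', 'Y192I']
Mutations(Delta) = ['A224R', 'I604F', 'L217K', 'N119R', 'N695F', 'R466K', 'R772N', 'Y192I']
Intersection: ['I604F', 'Y192I'] ∩ ['A224R', 'I604F', 'L217K', 'N119R', 'N695F', 'R466K', 'R772N', 'Y192I'] = ['I604F', 'Y192I']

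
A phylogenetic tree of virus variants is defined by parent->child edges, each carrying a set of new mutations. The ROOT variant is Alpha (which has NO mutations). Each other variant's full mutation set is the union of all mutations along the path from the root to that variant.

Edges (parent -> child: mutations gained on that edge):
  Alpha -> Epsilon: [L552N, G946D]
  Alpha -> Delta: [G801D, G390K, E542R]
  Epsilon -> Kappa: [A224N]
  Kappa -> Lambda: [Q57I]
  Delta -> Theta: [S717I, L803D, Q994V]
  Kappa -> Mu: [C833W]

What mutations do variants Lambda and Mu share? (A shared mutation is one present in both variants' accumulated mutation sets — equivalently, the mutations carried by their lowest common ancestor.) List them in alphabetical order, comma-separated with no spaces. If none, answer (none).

Accumulating mutations along path to Lambda:
  At Alpha: gained [] -> total []
  At Epsilon: gained ['L552N', 'G946D'] -> total ['G946D', 'L552N']
  At Kappa: gained ['A224N'] -> total ['A224N', 'G946D', 'L552N']
  At Lambda: gained ['Q57I'] -> total ['A224N', 'G946D', 'L552N', 'Q57I']
Mutations(Lambda) = ['A224N', 'G946D', 'L552N', 'Q57I']
Accumulating mutations along path to Mu:
  At Alpha: gained [] -> total []
  At Epsilon: gained ['L552N', 'G946D'] -> total ['G946D', 'L552N']
  At Kappa: gained ['A224N'] -> total ['A224N', 'G946D', 'L552N']
  At Mu: gained ['C833W'] -> total ['A224N', 'C833W', 'G946D', 'L552N']
Mutations(Mu) = ['A224N', 'C833W', 'G946D', 'L552N']
Intersection: ['A224N', 'G946D', 'L552N', 'Q57I'] ∩ ['A224N', 'C833W', 'G946D', 'L552N'] = ['A224N', 'G946D', 'L552N']

Answer: A224N,G946D,L552N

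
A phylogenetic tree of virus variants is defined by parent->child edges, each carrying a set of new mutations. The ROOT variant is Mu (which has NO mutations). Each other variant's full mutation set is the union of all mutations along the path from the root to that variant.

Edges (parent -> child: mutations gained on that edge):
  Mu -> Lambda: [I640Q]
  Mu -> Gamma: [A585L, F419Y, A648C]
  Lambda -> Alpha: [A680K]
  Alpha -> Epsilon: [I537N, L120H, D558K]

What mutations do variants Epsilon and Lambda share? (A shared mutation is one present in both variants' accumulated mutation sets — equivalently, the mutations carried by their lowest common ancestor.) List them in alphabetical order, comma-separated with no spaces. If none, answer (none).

Accumulating mutations along path to Epsilon:
  At Mu: gained [] -> total []
  At Lambda: gained ['I640Q'] -> total ['I640Q']
  At Alpha: gained ['A680K'] -> total ['A680K', 'I640Q']
  At Epsilon: gained ['I537N', 'L120H', 'D558K'] -> total ['A680K', 'D558K', 'I537N', 'I640Q', 'L120H']
Mutations(Epsilon) = ['A680K', 'D558K', 'I537N', 'I640Q', 'L120H']
Accumulating mutations along path to Lambda:
  At Mu: gained [] -> total []
  At Lambda: gained ['I640Q'] -> total ['I640Q']
Mutations(Lambda) = ['I640Q']
Intersection: ['A680K', 'D558K', 'I537N', 'I640Q', 'L120H'] ∩ ['I640Q'] = ['I640Q']

Answer: I640Q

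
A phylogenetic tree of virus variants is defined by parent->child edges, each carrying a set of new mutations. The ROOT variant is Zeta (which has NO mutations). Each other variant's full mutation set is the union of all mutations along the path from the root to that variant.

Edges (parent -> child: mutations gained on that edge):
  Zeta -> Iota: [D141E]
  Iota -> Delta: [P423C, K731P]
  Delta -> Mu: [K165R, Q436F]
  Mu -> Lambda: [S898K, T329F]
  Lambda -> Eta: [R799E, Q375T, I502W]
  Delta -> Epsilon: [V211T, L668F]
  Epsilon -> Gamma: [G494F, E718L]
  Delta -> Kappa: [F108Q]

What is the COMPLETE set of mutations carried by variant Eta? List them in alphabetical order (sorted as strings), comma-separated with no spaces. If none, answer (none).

Answer: D141E,I502W,K165R,K731P,P423C,Q375T,Q436F,R799E,S898K,T329F

Derivation:
At Zeta: gained [] -> total []
At Iota: gained ['D141E'] -> total ['D141E']
At Delta: gained ['P423C', 'K731P'] -> total ['D141E', 'K731P', 'P423C']
At Mu: gained ['K165R', 'Q436F'] -> total ['D141E', 'K165R', 'K731P', 'P423C', 'Q436F']
At Lambda: gained ['S898K', 'T329F'] -> total ['D141E', 'K165R', 'K731P', 'P423C', 'Q436F', 'S898K', 'T329F']
At Eta: gained ['R799E', 'Q375T', 'I502W'] -> total ['D141E', 'I502W', 'K165R', 'K731P', 'P423C', 'Q375T', 'Q436F', 'R799E', 'S898K', 'T329F']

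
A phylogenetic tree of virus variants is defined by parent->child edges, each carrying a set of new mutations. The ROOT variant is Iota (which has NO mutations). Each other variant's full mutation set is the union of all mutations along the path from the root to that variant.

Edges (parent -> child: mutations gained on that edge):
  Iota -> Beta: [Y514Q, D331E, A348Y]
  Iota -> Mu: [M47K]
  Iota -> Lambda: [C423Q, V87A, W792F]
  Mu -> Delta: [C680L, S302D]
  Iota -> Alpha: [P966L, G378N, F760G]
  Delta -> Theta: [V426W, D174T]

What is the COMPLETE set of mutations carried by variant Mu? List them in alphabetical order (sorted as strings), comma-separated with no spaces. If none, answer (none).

Answer: M47K

Derivation:
At Iota: gained [] -> total []
At Mu: gained ['M47K'] -> total ['M47K']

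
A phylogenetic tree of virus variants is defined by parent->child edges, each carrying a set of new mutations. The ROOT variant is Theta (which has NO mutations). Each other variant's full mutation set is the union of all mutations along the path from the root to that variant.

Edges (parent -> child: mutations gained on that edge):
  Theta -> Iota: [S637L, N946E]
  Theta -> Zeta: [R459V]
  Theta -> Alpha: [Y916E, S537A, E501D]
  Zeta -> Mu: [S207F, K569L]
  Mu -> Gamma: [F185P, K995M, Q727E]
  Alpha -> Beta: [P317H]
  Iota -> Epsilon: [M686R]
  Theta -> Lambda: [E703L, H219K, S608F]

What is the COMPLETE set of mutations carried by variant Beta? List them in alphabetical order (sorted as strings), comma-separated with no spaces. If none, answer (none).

At Theta: gained [] -> total []
At Alpha: gained ['Y916E', 'S537A', 'E501D'] -> total ['E501D', 'S537A', 'Y916E']
At Beta: gained ['P317H'] -> total ['E501D', 'P317H', 'S537A', 'Y916E']

Answer: E501D,P317H,S537A,Y916E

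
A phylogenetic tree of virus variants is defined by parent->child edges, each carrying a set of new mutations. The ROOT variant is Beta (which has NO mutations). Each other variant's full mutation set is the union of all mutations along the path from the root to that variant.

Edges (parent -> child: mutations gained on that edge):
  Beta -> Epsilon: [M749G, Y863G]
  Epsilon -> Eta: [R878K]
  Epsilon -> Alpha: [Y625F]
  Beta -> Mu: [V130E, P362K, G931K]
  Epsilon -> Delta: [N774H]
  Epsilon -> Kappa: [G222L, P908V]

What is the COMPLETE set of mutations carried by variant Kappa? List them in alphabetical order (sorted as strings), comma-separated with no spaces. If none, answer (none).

At Beta: gained [] -> total []
At Epsilon: gained ['M749G', 'Y863G'] -> total ['M749G', 'Y863G']
At Kappa: gained ['G222L', 'P908V'] -> total ['G222L', 'M749G', 'P908V', 'Y863G']

Answer: G222L,M749G,P908V,Y863G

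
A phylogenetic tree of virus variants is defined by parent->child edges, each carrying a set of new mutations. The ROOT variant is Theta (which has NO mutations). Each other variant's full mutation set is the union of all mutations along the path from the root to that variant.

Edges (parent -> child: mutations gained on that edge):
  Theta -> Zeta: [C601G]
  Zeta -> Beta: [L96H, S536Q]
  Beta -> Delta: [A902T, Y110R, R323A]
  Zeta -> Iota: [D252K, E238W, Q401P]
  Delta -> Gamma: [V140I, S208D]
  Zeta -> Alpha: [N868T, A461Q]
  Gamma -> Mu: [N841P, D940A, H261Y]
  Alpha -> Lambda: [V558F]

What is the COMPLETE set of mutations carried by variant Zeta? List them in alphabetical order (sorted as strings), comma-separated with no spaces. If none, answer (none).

At Theta: gained [] -> total []
At Zeta: gained ['C601G'] -> total ['C601G']

Answer: C601G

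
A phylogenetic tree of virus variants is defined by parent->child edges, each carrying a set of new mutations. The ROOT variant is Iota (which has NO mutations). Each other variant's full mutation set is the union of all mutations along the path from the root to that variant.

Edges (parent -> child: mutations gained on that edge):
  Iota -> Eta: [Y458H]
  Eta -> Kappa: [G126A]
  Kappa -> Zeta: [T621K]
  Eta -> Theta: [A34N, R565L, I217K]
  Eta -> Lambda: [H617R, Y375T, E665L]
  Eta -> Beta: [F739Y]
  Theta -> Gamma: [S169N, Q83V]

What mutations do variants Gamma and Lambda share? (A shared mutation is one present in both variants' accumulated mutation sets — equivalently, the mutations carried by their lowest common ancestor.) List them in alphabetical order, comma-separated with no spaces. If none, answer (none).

Answer: Y458H

Derivation:
Accumulating mutations along path to Gamma:
  At Iota: gained [] -> total []
  At Eta: gained ['Y458H'] -> total ['Y458H']
  At Theta: gained ['A34N', 'R565L', 'I217K'] -> total ['A34N', 'I217K', 'R565L', 'Y458H']
  At Gamma: gained ['S169N', 'Q83V'] -> total ['A34N', 'I217K', 'Q83V', 'R565L', 'S169N', 'Y458H']
Mutations(Gamma) = ['A34N', 'I217K', 'Q83V', 'R565L', 'S169N', 'Y458H']
Accumulating mutations along path to Lambda:
  At Iota: gained [] -> total []
  At Eta: gained ['Y458H'] -> total ['Y458H']
  At Lambda: gained ['H617R', 'Y375T', 'E665L'] -> total ['E665L', 'H617R', 'Y375T', 'Y458H']
Mutations(Lambda) = ['E665L', 'H617R', 'Y375T', 'Y458H']
Intersection: ['A34N', 'I217K', 'Q83V', 'R565L', 'S169N', 'Y458H'] ∩ ['E665L', 'H617R', 'Y375T', 'Y458H'] = ['Y458H']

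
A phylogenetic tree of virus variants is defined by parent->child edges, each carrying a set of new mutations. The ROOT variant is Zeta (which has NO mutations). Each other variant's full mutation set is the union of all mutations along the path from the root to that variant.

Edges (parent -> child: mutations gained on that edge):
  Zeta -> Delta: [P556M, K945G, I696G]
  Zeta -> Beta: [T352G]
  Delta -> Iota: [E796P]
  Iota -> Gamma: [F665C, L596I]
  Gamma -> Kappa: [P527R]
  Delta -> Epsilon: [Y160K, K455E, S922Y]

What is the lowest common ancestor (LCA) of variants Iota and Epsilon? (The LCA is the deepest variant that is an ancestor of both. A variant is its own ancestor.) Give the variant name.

Answer: Delta

Derivation:
Path from root to Iota: Zeta -> Delta -> Iota
  ancestors of Iota: {Zeta, Delta, Iota}
Path from root to Epsilon: Zeta -> Delta -> Epsilon
  ancestors of Epsilon: {Zeta, Delta, Epsilon}
Common ancestors: {Zeta, Delta}
Walk up from Epsilon: Epsilon (not in ancestors of Iota), Delta (in ancestors of Iota), Zeta (in ancestors of Iota)
Deepest common ancestor (LCA) = Delta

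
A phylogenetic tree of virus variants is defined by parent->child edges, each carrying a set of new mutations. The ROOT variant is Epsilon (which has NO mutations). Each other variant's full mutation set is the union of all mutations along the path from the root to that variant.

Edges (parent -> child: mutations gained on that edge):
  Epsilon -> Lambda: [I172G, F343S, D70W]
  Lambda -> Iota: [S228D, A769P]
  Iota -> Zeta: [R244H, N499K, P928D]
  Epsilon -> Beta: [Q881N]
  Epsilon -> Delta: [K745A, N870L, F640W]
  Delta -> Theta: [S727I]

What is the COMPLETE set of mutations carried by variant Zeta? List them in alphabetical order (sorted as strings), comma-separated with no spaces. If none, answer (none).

Answer: A769P,D70W,F343S,I172G,N499K,P928D,R244H,S228D

Derivation:
At Epsilon: gained [] -> total []
At Lambda: gained ['I172G', 'F343S', 'D70W'] -> total ['D70W', 'F343S', 'I172G']
At Iota: gained ['S228D', 'A769P'] -> total ['A769P', 'D70W', 'F343S', 'I172G', 'S228D']
At Zeta: gained ['R244H', 'N499K', 'P928D'] -> total ['A769P', 'D70W', 'F343S', 'I172G', 'N499K', 'P928D', 'R244H', 'S228D']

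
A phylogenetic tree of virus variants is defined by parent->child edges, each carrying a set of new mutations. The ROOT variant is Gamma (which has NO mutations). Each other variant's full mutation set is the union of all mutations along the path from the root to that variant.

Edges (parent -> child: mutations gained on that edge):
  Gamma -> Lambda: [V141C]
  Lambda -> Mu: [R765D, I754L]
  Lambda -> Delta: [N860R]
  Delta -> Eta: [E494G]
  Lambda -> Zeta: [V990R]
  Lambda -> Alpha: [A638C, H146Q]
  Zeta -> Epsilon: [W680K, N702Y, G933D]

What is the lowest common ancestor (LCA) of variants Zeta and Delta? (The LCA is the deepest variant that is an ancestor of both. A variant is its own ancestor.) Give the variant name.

Path from root to Zeta: Gamma -> Lambda -> Zeta
  ancestors of Zeta: {Gamma, Lambda, Zeta}
Path from root to Delta: Gamma -> Lambda -> Delta
  ancestors of Delta: {Gamma, Lambda, Delta}
Common ancestors: {Gamma, Lambda}
Walk up from Delta: Delta (not in ancestors of Zeta), Lambda (in ancestors of Zeta), Gamma (in ancestors of Zeta)
Deepest common ancestor (LCA) = Lambda

Answer: Lambda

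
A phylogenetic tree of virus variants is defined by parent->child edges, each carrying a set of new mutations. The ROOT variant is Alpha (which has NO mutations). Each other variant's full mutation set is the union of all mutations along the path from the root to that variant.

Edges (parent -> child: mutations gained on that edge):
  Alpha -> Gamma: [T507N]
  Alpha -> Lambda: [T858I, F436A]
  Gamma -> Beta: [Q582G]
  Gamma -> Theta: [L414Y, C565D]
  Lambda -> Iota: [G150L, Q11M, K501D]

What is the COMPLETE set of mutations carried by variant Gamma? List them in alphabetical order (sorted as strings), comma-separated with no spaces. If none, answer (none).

At Alpha: gained [] -> total []
At Gamma: gained ['T507N'] -> total ['T507N']

Answer: T507N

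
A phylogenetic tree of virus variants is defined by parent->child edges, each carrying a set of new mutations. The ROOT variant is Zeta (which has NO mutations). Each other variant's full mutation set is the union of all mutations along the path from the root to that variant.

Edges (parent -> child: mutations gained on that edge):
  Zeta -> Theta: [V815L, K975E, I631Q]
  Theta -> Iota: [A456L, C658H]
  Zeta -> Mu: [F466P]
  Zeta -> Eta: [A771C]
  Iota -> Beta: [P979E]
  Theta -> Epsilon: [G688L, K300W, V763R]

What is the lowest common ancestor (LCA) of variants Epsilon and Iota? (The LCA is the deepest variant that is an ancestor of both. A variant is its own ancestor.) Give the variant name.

Path from root to Epsilon: Zeta -> Theta -> Epsilon
  ancestors of Epsilon: {Zeta, Theta, Epsilon}
Path from root to Iota: Zeta -> Theta -> Iota
  ancestors of Iota: {Zeta, Theta, Iota}
Common ancestors: {Zeta, Theta}
Walk up from Iota: Iota (not in ancestors of Epsilon), Theta (in ancestors of Epsilon), Zeta (in ancestors of Epsilon)
Deepest common ancestor (LCA) = Theta

Answer: Theta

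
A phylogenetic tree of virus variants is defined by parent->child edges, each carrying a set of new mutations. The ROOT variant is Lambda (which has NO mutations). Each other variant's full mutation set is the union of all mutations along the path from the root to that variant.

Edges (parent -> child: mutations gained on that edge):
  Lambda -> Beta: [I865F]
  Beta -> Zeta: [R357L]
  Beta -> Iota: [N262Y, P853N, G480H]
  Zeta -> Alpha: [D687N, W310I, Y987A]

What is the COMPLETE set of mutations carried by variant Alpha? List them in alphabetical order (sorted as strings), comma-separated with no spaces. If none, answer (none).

Answer: D687N,I865F,R357L,W310I,Y987A

Derivation:
At Lambda: gained [] -> total []
At Beta: gained ['I865F'] -> total ['I865F']
At Zeta: gained ['R357L'] -> total ['I865F', 'R357L']
At Alpha: gained ['D687N', 'W310I', 'Y987A'] -> total ['D687N', 'I865F', 'R357L', 'W310I', 'Y987A']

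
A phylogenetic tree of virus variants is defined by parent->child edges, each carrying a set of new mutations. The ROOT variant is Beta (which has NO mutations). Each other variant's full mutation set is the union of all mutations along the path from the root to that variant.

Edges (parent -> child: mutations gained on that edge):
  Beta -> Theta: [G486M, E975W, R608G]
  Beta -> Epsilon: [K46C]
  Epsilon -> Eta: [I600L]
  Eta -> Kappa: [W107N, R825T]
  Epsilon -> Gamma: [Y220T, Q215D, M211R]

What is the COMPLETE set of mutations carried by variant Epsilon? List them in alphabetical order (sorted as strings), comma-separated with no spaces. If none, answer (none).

Answer: K46C

Derivation:
At Beta: gained [] -> total []
At Epsilon: gained ['K46C'] -> total ['K46C']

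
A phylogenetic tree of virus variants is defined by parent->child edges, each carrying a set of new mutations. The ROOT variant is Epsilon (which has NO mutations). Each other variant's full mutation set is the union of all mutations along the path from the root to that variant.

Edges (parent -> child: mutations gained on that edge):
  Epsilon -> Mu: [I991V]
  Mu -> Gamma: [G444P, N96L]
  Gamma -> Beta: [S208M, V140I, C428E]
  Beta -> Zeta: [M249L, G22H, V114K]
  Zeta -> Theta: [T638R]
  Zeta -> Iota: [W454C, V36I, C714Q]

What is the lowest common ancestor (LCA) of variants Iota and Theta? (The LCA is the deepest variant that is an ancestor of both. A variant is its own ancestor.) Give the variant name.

Answer: Zeta

Derivation:
Path from root to Iota: Epsilon -> Mu -> Gamma -> Beta -> Zeta -> Iota
  ancestors of Iota: {Epsilon, Mu, Gamma, Beta, Zeta, Iota}
Path from root to Theta: Epsilon -> Mu -> Gamma -> Beta -> Zeta -> Theta
  ancestors of Theta: {Epsilon, Mu, Gamma, Beta, Zeta, Theta}
Common ancestors: {Epsilon, Mu, Gamma, Beta, Zeta}
Walk up from Theta: Theta (not in ancestors of Iota), Zeta (in ancestors of Iota), Beta (in ancestors of Iota), Gamma (in ancestors of Iota), Mu (in ancestors of Iota), Epsilon (in ancestors of Iota)
Deepest common ancestor (LCA) = Zeta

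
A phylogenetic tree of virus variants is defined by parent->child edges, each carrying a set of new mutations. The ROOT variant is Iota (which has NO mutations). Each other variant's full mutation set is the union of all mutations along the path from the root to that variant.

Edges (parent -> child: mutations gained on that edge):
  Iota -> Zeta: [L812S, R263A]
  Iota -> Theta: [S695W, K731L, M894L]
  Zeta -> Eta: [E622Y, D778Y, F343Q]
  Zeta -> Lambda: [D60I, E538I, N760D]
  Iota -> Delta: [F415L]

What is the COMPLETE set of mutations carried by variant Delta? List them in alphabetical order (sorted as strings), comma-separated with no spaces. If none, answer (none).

At Iota: gained [] -> total []
At Delta: gained ['F415L'] -> total ['F415L']

Answer: F415L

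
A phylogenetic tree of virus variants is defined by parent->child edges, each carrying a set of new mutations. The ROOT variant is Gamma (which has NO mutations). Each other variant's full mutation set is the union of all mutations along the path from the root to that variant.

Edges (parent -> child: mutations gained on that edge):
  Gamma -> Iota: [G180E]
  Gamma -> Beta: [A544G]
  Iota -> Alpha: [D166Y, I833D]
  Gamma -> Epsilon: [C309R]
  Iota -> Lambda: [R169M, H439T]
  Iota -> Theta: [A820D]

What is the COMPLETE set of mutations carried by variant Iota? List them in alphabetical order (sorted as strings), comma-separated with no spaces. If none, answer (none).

Answer: G180E

Derivation:
At Gamma: gained [] -> total []
At Iota: gained ['G180E'] -> total ['G180E']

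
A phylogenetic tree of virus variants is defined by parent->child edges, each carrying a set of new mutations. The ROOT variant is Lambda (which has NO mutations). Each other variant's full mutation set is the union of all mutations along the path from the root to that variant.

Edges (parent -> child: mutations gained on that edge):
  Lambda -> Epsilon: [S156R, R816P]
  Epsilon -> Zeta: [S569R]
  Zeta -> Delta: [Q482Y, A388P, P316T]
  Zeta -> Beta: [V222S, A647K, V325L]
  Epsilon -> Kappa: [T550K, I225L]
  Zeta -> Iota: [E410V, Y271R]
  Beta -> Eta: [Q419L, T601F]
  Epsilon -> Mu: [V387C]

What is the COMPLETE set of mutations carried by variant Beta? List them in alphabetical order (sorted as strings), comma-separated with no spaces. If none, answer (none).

At Lambda: gained [] -> total []
At Epsilon: gained ['S156R', 'R816P'] -> total ['R816P', 'S156R']
At Zeta: gained ['S569R'] -> total ['R816P', 'S156R', 'S569R']
At Beta: gained ['V222S', 'A647K', 'V325L'] -> total ['A647K', 'R816P', 'S156R', 'S569R', 'V222S', 'V325L']

Answer: A647K,R816P,S156R,S569R,V222S,V325L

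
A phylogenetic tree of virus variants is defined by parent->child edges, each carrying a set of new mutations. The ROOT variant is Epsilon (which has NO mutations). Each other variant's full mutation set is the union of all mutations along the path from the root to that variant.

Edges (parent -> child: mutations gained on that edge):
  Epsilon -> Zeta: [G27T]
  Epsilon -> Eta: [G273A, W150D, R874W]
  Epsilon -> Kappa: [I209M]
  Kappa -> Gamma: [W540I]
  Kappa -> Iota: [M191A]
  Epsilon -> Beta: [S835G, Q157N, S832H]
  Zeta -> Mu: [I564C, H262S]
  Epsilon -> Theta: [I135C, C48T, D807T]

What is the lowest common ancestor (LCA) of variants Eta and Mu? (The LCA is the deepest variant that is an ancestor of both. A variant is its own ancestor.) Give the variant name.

Path from root to Eta: Epsilon -> Eta
  ancestors of Eta: {Epsilon, Eta}
Path from root to Mu: Epsilon -> Zeta -> Mu
  ancestors of Mu: {Epsilon, Zeta, Mu}
Common ancestors: {Epsilon}
Walk up from Mu: Mu (not in ancestors of Eta), Zeta (not in ancestors of Eta), Epsilon (in ancestors of Eta)
Deepest common ancestor (LCA) = Epsilon

Answer: Epsilon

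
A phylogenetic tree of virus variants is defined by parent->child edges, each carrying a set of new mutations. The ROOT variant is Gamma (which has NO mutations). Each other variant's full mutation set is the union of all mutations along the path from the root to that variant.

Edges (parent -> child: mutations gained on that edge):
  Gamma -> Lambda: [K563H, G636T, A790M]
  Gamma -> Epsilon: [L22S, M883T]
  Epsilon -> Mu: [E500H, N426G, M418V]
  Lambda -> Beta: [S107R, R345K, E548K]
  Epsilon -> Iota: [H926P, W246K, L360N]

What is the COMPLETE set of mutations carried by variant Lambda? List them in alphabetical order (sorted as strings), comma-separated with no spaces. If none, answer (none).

Answer: A790M,G636T,K563H

Derivation:
At Gamma: gained [] -> total []
At Lambda: gained ['K563H', 'G636T', 'A790M'] -> total ['A790M', 'G636T', 'K563H']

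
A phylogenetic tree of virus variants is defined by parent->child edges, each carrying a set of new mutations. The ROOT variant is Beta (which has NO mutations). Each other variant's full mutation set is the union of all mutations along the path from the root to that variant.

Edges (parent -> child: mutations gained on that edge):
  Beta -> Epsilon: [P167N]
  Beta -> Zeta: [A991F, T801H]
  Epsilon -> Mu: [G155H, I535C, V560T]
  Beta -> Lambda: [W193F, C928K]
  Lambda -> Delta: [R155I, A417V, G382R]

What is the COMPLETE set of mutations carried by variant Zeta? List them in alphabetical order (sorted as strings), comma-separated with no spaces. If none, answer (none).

At Beta: gained [] -> total []
At Zeta: gained ['A991F', 'T801H'] -> total ['A991F', 'T801H']

Answer: A991F,T801H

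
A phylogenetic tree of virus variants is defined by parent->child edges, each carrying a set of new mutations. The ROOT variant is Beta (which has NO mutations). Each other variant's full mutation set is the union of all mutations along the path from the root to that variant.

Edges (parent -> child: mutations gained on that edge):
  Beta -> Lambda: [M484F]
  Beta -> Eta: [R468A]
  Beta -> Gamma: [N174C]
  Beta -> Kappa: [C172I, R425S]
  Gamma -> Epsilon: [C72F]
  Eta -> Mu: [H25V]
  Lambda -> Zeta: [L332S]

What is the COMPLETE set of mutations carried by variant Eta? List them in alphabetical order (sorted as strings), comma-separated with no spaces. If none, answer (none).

At Beta: gained [] -> total []
At Eta: gained ['R468A'] -> total ['R468A']

Answer: R468A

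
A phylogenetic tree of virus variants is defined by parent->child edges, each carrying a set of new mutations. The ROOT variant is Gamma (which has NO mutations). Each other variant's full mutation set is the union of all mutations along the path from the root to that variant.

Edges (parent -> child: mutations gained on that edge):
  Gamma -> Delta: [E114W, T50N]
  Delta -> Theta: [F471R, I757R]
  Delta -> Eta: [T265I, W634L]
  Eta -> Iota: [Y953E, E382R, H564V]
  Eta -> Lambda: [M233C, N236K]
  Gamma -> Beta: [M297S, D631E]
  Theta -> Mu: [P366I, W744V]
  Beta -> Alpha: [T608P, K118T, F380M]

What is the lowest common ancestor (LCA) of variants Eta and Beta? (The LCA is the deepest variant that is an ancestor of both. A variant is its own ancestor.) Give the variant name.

Answer: Gamma

Derivation:
Path from root to Eta: Gamma -> Delta -> Eta
  ancestors of Eta: {Gamma, Delta, Eta}
Path from root to Beta: Gamma -> Beta
  ancestors of Beta: {Gamma, Beta}
Common ancestors: {Gamma}
Walk up from Beta: Beta (not in ancestors of Eta), Gamma (in ancestors of Eta)
Deepest common ancestor (LCA) = Gamma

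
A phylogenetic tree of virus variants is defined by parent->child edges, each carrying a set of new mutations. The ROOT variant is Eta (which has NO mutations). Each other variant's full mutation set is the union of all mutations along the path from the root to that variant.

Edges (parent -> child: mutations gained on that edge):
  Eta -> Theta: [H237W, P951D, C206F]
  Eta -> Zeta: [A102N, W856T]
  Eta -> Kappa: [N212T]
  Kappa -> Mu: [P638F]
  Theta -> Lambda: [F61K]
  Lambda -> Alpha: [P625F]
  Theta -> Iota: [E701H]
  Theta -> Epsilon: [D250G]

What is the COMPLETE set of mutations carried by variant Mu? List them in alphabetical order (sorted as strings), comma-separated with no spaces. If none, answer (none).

Answer: N212T,P638F

Derivation:
At Eta: gained [] -> total []
At Kappa: gained ['N212T'] -> total ['N212T']
At Mu: gained ['P638F'] -> total ['N212T', 'P638F']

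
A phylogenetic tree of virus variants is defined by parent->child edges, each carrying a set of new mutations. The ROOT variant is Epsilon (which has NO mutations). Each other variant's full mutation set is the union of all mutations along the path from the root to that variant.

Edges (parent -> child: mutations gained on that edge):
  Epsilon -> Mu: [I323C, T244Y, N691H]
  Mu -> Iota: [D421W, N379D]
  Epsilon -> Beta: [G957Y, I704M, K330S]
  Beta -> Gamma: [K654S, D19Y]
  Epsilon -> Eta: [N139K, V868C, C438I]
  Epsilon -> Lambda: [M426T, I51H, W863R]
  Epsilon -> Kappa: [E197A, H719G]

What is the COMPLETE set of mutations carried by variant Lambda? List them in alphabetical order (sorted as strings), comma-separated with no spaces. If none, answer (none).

Answer: I51H,M426T,W863R

Derivation:
At Epsilon: gained [] -> total []
At Lambda: gained ['M426T', 'I51H', 'W863R'] -> total ['I51H', 'M426T', 'W863R']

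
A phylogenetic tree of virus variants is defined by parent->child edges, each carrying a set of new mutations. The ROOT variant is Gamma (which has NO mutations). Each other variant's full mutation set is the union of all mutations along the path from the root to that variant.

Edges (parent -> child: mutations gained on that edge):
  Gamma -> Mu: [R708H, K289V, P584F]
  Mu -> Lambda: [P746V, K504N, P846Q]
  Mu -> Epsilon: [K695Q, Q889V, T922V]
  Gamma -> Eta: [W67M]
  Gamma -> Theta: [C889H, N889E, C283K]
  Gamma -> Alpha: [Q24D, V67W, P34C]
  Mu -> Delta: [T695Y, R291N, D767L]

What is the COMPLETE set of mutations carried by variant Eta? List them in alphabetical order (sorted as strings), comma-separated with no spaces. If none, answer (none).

At Gamma: gained [] -> total []
At Eta: gained ['W67M'] -> total ['W67M']

Answer: W67M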